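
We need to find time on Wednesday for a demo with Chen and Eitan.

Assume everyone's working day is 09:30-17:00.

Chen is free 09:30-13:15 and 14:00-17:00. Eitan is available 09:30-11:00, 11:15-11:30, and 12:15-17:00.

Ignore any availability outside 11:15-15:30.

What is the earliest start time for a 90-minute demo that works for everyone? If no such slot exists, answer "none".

14:00

Chen ∩ Eitan: 09:30–11:00, 11:15–11:30, 12:15–13:15, 14:00–17:00.
Restricted to 11:15–15:30: 11:15–11:30, 12:15–13:15, 14:00–15:30.
Windows ≥ 90 min: 14:00–15:30.
Earliest such window starts at 14:00.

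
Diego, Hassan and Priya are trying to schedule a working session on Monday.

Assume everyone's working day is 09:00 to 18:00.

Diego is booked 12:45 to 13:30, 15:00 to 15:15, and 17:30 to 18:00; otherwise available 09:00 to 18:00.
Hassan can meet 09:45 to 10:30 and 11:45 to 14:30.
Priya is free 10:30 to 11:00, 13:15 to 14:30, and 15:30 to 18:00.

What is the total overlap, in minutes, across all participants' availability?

60 minutes

Diego free within 09:00–18:00: 09:00–12:45, 13:30–15:00, 15:15–17:30.
Diego ∩ Hassan: 09:45–10:30, 11:45–12:45, 13:30–14:30.
Diego ∩ Hassan ∩ Priya: 13:30–14:30.
Total common minutes: 60.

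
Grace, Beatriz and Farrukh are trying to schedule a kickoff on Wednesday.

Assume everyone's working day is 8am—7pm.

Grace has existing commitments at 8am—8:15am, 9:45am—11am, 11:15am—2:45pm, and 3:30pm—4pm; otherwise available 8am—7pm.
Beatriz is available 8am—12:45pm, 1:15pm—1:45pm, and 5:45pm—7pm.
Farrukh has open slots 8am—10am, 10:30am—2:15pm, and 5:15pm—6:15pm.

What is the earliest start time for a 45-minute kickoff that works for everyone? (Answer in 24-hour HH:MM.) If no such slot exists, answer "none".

08:15

Grace free within 08:00–19:00: 08:15–09:45, 11:00–11:15, 14:45–15:30, 16:00–19:00.
Grace ∩ Beatriz: 08:15–09:45, 11:00–11:15, 17:45–19:00.
Grace ∩ Beatriz ∩ Farrukh: 08:15–09:45, 11:00–11:15, 17:45–18:15.
Windows ≥ 45 min: 08:15–09:45.
Earliest such window starts at 08:15.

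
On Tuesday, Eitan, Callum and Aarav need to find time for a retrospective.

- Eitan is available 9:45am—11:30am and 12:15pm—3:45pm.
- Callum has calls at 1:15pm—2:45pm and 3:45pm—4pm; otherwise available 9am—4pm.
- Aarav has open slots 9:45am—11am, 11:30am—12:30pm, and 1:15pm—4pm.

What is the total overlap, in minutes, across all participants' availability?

150 minutes

Callum free within 09:00–16:00: 09:00–13:15, 14:45–15:45.
Eitan ∩ Callum: 09:45–11:30, 12:15–13:15, 14:45–15:45.
Eitan ∩ Callum ∩ Aarav: 09:45–11:00, 12:15–12:30, 14:45–15:45.
Total common minutes: 75 + 15 + 60 = 150.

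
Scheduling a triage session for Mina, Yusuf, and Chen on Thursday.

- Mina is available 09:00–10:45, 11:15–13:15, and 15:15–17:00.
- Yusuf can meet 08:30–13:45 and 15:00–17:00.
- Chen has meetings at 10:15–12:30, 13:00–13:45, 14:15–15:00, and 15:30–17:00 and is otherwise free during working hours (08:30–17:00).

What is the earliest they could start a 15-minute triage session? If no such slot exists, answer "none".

09:00

Chen free within 08:30–17:00: 08:30–10:15, 12:30–13:00, 13:45–14:15, 15:00–15:30.
Mina ∩ Yusuf: 09:00–10:45, 11:15–13:15, 15:15–17:00.
Mina ∩ Yusuf ∩ Chen: 09:00–10:15, 12:30–13:00, 15:15–15:30.
Windows ≥ 15 min: 09:00–10:15, 12:30–13:00, 15:15–15:30.
Earliest such window starts at 09:00.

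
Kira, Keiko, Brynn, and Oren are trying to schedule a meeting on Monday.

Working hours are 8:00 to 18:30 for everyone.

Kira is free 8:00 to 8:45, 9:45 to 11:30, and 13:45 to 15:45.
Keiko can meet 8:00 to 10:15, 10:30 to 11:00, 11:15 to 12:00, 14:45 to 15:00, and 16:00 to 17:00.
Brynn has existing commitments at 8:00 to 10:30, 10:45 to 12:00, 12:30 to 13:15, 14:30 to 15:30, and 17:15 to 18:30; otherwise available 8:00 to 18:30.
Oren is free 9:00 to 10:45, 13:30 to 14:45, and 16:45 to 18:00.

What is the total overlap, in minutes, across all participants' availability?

Brynn free within 08:00–18:30: 10:30–10:45, 12:00–12:30, 13:15–14:30, 15:30–17:15.
Kira ∩ Keiko: 08:00–08:45, 09:45–10:15, 10:30–11:00, 11:15–11:30, 14:45–15:00.
Kira ∩ Keiko ∩ Brynn: 10:30–10:45.
Kira ∩ Keiko ∩ Brynn ∩ Oren: 10:30–10:45.
Total common minutes: 15.

15 minutes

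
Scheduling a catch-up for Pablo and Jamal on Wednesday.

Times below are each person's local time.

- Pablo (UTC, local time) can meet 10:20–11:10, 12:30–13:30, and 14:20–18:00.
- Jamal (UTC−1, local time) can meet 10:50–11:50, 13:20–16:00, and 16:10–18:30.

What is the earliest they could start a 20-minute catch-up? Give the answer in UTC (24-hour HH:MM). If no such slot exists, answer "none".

12:30

Pablo → UTC: 10:20–11:10, 12:30–13:30, 14:20–18:00.
Jamal → UTC: 11:50–12:50, 14:20–17:00, 17:10–19:30.
Pablo ∩ Jamal: 12:30–12:50, 14:20–17:00, 17:10–18:00.
Windows ≥ 20 min: 12:30–12:50, 14:20–17:00, 17:10–18:00.
Earliest such window starts at 12:30.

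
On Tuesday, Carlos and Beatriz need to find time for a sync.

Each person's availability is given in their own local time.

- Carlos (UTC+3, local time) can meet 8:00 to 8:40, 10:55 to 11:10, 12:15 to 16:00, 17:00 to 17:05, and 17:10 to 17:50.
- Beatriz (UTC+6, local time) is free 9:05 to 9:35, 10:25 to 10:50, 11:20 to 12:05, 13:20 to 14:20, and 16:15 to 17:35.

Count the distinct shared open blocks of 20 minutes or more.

2

Carlos → UTC: 05:00–05:40, 07:55–08:10, 09:15–13:00, 14:00–14:05, 14:10–14:50.
Beatriz → UTC: 03:05–03:35, 04:25–04:50, 05:20–06:05, 07:20–08:20, 10:15–11:35.
Carlos ∩ Beatriz: 05:20–05:40, 07:55–08:10, 10:15–11:35.
Windows ≥ 20 min: 05:20–05:40, 10:15–11:35.
That's 2 windows.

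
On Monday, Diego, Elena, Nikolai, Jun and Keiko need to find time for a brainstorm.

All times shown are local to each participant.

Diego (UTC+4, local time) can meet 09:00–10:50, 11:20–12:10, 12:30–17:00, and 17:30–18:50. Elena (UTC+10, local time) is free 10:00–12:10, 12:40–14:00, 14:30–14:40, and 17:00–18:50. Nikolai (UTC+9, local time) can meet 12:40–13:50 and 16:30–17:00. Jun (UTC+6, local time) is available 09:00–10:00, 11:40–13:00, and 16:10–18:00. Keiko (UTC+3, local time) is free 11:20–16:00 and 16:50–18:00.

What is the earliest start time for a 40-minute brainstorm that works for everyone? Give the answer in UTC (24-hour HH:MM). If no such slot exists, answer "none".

none

Diego → UTC: 05:00–06:50, 07:20–08:10, 08:30–13:00, 13:30–14:50.
Elena → UTC: 00:00–02:10, 02:40–04:00, 04:30–04:40, 07:00–08:50.
Nikolai → UTC: 03:40–04:50, 07:30–08:00.
Jun → UTC: 03:00–04:00, 05:40–07:00, 10:10–12:00.
Keiko → UTC: 08:20–13:00, 13:50–15:00.
Diego ∩ Elena: 07:20–08:10, 08:30–08:50.
Diego ∩ Elena ∩ Nikolai: 07:30–08:00.
Diego ∩ Elena ∩ Nikolai ∩ Jun: (none).
Diego ∩ Elena ∩ Nikolai ∩ Jun ∩ Keiko: (none).
Windows ≥ 40 min: (none).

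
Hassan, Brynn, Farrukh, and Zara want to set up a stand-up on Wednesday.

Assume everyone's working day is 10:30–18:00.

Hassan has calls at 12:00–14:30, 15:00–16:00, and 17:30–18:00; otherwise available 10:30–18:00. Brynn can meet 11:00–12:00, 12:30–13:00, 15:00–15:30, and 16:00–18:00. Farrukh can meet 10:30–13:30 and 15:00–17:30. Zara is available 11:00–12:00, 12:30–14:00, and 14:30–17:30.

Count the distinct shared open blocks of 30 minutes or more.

Hassan free within 10:30–18:00: 10:30–12:00, 14:30–15:00, 16:00–17:30.
Hassan ∩ Brynn: 11:00–12:00, 16:00–17:30.
Hassan ∩ Brynn ∩ Farrukh: 11:00–12:00, 16:00–17:30.
Hassan ∩ Brynn ∩ Farrukh ∩ Zara: 11:00–12:00, 16:00–17:30.
Windows ≥ 30 min: 11:00–12:00, 16:00–17:30.
That's 2 windows.

2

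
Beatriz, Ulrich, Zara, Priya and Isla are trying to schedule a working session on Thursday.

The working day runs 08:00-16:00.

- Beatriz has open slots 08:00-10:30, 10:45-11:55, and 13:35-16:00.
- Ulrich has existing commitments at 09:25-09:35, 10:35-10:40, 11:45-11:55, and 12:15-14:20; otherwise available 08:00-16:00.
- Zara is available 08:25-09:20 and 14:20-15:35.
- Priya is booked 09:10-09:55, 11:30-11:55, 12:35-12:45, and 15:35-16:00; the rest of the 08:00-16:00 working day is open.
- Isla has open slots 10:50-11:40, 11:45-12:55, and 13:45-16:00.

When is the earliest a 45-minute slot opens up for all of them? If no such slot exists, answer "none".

Ulrich free within 08:00–16:00: 08:00–09:25, 09:35–10:35, 10:40–11:45, 11:55–12:15, 14:20–16:00.
Priya free within 08:00–16:00: 08:00–09:10, 09:55–11:30, 11:55–12:35, 12:45–15:35.
Beatriz ∩ Ulrich: 08:00–09:25, 09:35–10:30, 10:45–11:45, 14:20–16:00.
Beatriz ∩ Ulrich ∩ Zara: 08:25–09:20, 14:20–15:35.
Beatriz ∩ Ulrich ∩ Zara ∩ Priya: 08:25–09:10, 14:20–15:35.
Beatriz ∩ Ulrich ∩ Zara ∩ Priya ∩ Isla: 14:20–15:35.
Windows ≥ 45 min: 14:20–15:35.
Earliest such window starts at 14:20.

14:20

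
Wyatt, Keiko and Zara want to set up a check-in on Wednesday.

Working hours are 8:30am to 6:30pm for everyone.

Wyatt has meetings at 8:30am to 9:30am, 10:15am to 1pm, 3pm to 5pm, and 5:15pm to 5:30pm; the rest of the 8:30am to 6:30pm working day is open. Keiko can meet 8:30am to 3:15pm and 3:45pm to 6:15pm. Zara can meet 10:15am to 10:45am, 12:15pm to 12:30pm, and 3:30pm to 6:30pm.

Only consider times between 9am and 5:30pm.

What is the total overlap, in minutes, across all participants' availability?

Wyatt free within 08:30–18:30: 09:30–10:15, 13:00–15:00, 17:00–17:15, 17:30–18:30.
Wyatt ∩ Keiko: 09:30–10:15, 13:00–15:00, 17:00–17:15, 17:30–18:15.
Wyatt ∩ Keiko ∩ Zara: 17:00–17:15, 17:30–18:15.
Restricted to 09:00–17:30: 17:00–17:15.
Total common minutes: 15.

15 minutes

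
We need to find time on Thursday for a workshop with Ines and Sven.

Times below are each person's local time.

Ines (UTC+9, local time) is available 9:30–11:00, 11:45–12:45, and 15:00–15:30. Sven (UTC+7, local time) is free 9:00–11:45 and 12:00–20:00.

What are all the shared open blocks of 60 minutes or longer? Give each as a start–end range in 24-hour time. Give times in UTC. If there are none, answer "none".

02:45–03:45

Ines → UTC: 00:30–02:00, 02:45–03:45, 06:00–06:30.
Sven → UTC: 02:00–04:45, 05:00–13:00.
Ines ∩ Sven: 02:45–03:45, 06:00–06:30.
Windows ≥ 60 min: 02:45–03:45.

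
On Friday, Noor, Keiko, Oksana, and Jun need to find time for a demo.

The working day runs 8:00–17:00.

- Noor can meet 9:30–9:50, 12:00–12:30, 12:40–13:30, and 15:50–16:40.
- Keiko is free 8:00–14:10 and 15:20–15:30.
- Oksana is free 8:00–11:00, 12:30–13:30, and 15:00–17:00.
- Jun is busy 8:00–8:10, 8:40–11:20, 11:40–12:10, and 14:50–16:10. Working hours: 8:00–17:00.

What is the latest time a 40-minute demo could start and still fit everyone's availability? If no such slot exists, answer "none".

Jun free within 08:00–17:00: 08:10–08:40, 11:20–11:40, 12:10–14:50, 16:10–17:00.
Noor ∩ Keiko: 09:30–09:50, 12:00–12:30, 12:40–13:30.
Noor ∩ Keiko ∩ Oksana: 09:30–09:50, 12:40–13:30.
Noor ∩ Keiko ∩ Oksana ∩ Jun: 12:40–13:30.
Windows ≥ 40 min: 12:40–13:30.
Latest start in the last window 12:40–13:30 is 13:30 − 40 min = 12:50.

12:50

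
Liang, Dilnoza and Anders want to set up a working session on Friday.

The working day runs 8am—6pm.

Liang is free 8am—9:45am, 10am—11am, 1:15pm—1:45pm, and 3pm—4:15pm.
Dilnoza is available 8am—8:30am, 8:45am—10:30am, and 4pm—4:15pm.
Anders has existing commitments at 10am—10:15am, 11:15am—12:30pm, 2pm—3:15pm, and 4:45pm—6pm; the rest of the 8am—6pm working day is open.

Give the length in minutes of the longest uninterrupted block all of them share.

60 minutes

Anders free within 08:00–18:00: 08:00–10:00, 10:15–11:15, 12:30–14:00, 15:15–16:45.
Liang ∩ Dilnoza: 08:00–08:30, 08:45–09:45, 10:00–10:30, 16:00–16:15.
Liang ∩ Dilnoza ∩ Anders: 08:00–08:30, 08:45–09:45, 10:15–10:30, 16:00–16:15.
Common window lengths: 30, 60, 15, 15 min; longest is 60.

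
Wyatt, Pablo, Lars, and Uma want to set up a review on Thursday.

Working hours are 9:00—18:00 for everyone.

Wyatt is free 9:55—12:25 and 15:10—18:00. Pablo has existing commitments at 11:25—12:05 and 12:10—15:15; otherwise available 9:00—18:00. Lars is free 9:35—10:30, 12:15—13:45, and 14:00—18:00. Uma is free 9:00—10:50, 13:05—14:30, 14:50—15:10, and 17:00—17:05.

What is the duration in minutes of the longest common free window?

35 minutes

Pablo free within 09:00–18:00: 09:00–11:25, 12:05–12:10, 15:15–18:00.
Wyatt ∩ Pablo: 09:55–11:25, 12:05–12:10, 15:15–18:00.
Wyatt ∩ Pablo ∩ Lars: 09:55–10:30, 15:15–18:00.
Wyatt ∩ Pablo ∩ Lars ∩ Uma: 09:55–10:30, 17:00–17:05.
Common window lengths: 35, 5 min; longest is 35.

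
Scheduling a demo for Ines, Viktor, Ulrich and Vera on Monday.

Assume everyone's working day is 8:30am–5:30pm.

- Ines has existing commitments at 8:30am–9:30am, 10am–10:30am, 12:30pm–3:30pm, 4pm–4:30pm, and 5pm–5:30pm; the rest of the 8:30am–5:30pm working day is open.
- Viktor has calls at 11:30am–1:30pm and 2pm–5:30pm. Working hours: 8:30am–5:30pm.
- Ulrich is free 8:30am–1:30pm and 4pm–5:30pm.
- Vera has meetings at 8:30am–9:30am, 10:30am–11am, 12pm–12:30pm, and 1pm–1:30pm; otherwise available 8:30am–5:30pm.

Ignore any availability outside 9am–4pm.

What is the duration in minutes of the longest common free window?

30 minutes

Ines free within 08:30–17:30: 09:30–10:00, 10:30–12:30, 15:30–16:00, 16:30–17:00.
Viktor free within 08:30–17:30: 08:30–11:30, 13:30–14:00.
Vera free within 08:30–17:30: 09:30–10:30, 11:00–12:00, 12:30–13:00, 13:30–17:30.
Ines ∩ Viktor: 09:30–10:00, 10:30–11:30.
Ines ∩ Viktor ∩ Ulrich: 09:30–10:00, 10:30–11:30.
Ines ∩ Viktor ∩ Ulrich ∩ Vera: 09:30–10:00, 11:00–11:30.
Restricted to 09:00–16:00: 09:30–10:00, 11:00–11:30.
Common window lengths: 30, 30 min; longest is 30.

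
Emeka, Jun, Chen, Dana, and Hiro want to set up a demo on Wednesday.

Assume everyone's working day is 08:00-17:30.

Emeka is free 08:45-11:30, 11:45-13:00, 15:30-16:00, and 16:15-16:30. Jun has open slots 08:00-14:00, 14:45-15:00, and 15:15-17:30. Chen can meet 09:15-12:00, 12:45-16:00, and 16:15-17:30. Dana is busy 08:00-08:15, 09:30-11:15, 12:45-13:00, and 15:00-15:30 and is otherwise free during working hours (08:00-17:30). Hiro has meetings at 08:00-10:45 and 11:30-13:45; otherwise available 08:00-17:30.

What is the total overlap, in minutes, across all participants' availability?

60 minutes

Dana free within 08:00–17:30: 08:15–09:30, 11:15–12:45, 13:00–15:00, 15:30–17:30.
Hiro free within 08:00–17:30: 10:45–11:30, 13:45–17:30.
Emeka ∩ Jun: 08:45–11:30, 11:45–13:00, 15:30–16:00, 16:15–16:30.
Emeka ∩ Jun ∩ Chen: 09:15–11:30, 11:45–12:00, 12:45–13:00, 15:30–16:00, 16:15–16:30.
Emeka ∩ Jun ∩ Chen ∩ Dana: 09:15–09:30, 11:15–11:30, 11:45–12:00, 15:30–16:00, 16:15–16:30.
Emeka ∩ Jun ∩ Chen ∩ Dana ∩ Hiro: 11:15–11:30, 15:30–16:00, 16:15–16:30.
Total common minutes: 15 + 30 + 15 = 60.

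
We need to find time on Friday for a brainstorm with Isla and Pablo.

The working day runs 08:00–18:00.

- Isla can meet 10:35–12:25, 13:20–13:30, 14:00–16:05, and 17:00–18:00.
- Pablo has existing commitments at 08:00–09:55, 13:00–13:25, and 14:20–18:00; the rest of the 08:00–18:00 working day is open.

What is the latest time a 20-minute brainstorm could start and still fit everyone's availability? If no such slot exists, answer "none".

Pablo free within 08:00–18:00: 09:55–13:00, 13:25–14:20.
Isla ∩ Pablo: 10:35–12:25, 13:25–13:30, 14:00–14:20.
Windows ≥ 20 min: 10:35–12:25, 14:00–14:20.
Latest start in the last window 14:00–14:20 is 14:20 − 20 min = 14:00.

14:00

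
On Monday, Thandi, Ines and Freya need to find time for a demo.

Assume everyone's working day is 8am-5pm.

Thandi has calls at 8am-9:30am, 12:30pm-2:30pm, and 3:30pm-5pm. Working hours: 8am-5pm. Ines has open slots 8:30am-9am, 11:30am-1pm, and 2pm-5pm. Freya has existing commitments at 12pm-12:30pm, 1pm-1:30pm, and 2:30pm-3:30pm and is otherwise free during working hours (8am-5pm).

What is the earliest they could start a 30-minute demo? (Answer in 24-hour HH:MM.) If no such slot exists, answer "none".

11:30

Thandi free within 08:00–17:00: 09:30–12:30, 14:30–15:30.
Freya free within 08:00–17:00: 08:00–12:00, 12:30–13:00, 13:30–14:30, 15:30–17:00.
Thandi ∩ Ines: 11:30–12:30, 14:30–15:30.
Thandi ∩ Ines ∩ Freya: 11:30–12:00.
Windows ≥ 30 min: 11:30–12:00.
Earliest such window starts at 11:30.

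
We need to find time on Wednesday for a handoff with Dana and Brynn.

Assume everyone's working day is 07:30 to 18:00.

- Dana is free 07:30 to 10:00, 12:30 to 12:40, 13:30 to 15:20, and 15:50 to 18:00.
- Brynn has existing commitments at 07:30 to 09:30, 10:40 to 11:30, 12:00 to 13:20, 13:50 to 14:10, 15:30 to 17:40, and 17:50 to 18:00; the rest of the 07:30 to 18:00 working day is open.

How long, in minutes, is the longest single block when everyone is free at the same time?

Brynn free within 07:30–18:00: 09:30–10:40, 11:30–12:00, 13:20–13:50, 14:10–15:30, 17:40–17:50.
Dana ∩ Brynn: 09:30–10:00, 13:30–13:50, 14:10–15:20, 17:40–17:50.
Common window lengths: 30, 20, 70, 10 min; longest is 70.

70 minutes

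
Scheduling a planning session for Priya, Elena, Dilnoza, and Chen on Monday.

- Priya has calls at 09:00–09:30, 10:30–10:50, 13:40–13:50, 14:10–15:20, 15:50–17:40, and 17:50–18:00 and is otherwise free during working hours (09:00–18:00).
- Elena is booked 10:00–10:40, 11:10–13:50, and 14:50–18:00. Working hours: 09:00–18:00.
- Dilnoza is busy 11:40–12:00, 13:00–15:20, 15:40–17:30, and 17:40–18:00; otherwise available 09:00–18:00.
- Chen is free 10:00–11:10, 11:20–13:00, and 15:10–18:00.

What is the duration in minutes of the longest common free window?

Priya free within 09:00–18:00: 09:30–10:30, 10:50–13:40, 13:50–14:10, 15:20–15:50, 17:40–17:50.
Elena free within 09:00–18:00: 09:00–10:00, 10:40–11:10, 13:50–14:50.
Dilnoza free within 09:00–18:00: 09:00–11:40, 12:00–13:00, 15:20–15:40, 17:30–17:40.
Priya ∩ Elena: 09:30–10:00, 10:50–11:10, 13:50–14:10.
Priya ∩ Elena ∩ Dilnoza: 09:30–10:00, 10:50–11:10.
Priya ∩ Elena ∩ Dilnoza ∩ Chen: 10:50–11:10.
Single common window of 20 minutes.

20 minutes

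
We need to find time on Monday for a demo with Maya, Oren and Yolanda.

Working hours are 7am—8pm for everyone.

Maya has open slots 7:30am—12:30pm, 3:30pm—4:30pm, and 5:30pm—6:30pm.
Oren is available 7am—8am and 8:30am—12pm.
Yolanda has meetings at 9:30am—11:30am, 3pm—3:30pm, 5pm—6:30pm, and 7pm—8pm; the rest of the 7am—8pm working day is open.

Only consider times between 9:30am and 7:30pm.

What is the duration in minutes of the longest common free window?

Yolanda free within 07:00–20:00: 07:00–09:30, 11:30–15:00, 15:30–17:00, 18:30–19:00.
Maya ∩ Oren: 07:30–08:00, 08:30–12:00.
Maya ∩ Oren ∩ Yolanda: 07:30–08:00, 08:30–09:30, 11:30–12:00.
Restricted to 09:30–19:30: 11:30–12:00.
Single common window of 30 minutes.

30 minutes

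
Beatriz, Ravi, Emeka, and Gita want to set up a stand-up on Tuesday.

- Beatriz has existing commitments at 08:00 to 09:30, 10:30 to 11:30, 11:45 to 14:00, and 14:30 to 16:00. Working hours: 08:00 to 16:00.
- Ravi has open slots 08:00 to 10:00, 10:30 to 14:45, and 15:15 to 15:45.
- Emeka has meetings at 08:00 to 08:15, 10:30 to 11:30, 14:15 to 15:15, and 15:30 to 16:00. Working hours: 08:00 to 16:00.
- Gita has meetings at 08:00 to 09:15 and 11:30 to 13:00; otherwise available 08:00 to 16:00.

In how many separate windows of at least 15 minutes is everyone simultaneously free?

2

Beatriz free within 08:00–16:00: 09:30–10:30, 11:30–11:45, 14:00–14:30.
Emeka free within 08:00–16:00: 08:15–10:30, 11:30–14:15, 15:15–15:30.
Gita free within 08:00–16:00: 09:15–11:30, 13:00–16:00.
Beatriz ∩ Ravi: 09:30–10:00, 11:30–11:45, 14:00–14:30.
Beatriz ∩ Ravi ∩ Emeka: 09:30–10:00, 11:30–11:45, 14:00–14:15.
Beatriz ∩ Ravi ∩ Emeka ∩ Gita: 09:30–10:00, 14:00–14:15.
Windows ≥ 15 min: 09:30–10:00, 14:00–14:15.
That's 2 windows.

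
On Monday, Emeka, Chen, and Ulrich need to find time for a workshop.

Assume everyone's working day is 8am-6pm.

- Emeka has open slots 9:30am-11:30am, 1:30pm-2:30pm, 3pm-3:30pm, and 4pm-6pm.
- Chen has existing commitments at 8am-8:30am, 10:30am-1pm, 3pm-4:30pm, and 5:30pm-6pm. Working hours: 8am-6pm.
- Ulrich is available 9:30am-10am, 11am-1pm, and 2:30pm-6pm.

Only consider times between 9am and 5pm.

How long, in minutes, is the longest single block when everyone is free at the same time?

Chen free within 08:00–18:00: 08:30–10:30, 13:00–15:00, 16:30–17:30.
Emeka ∩ Chen: 09:30–10:30, 13:30–14:30, 16:30–17:30.
Emeka ∩ Chen ∩ Ulrich: 09:30–10:00, 16:30–17:30.
Restricted to 09:00–17:00: 09:30–10:00, 16:30–17:00.
Common window lengths: 30, 30 min; longest is 30.

30 minutes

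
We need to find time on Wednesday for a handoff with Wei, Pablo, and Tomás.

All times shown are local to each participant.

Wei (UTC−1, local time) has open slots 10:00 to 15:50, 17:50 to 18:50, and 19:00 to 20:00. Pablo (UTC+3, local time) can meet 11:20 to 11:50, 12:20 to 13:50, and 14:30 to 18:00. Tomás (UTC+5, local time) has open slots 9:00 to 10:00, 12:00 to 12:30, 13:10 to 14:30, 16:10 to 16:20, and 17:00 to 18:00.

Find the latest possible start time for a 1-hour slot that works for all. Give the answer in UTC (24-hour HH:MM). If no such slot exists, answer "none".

12:00

Wei → UTC: 11:00–16:50, 18:50–19:50, 20:00–21:00.
Pablo → UTC: 08:20–08:50, 09:20–10:50, 11:30–15:00.
Tomás → UTC: 04:00–05:00, 07:00–07:30, 08:10–09:30, 11:10–11:20, 12:00–13:00.
Wei ∩ Pablo: 11:30–15:00.
Wei ∩ Pablo ∩ Tomás: 12:00–13:00.
Windows ≥ 60 min: 12:00–13:00.
Latest start in the last window 12:00–13:00 is 13:00 − 60 min = 12:00.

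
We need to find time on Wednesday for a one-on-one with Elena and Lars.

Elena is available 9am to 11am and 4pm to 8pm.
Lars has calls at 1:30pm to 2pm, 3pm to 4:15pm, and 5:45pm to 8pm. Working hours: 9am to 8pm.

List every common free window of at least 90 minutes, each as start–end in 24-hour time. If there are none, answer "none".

09:00–11:00, 16:15–17:45

Lars free within 09:00–20:00: 09:00–13:30, 14:00–15:00, 16:15–17:45.
Elena ∩ Lars: 09:00–11:00, 16:15–17:45.
Windows ≥ 90 min: 09:00–11:00, 16:15–17:45.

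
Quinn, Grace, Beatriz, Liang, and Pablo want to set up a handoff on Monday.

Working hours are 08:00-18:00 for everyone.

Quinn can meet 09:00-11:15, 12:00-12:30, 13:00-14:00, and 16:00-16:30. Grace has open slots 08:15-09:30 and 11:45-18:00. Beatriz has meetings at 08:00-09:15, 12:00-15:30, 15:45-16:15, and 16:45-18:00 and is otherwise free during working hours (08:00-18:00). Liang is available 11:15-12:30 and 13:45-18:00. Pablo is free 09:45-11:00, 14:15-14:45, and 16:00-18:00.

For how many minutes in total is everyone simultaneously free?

15 minutes

Beatriz free within 08:00–18:00: 09:15–12:00, 15:30–15:45, 16:15–16:45.
Quinn ∩ Grace: 09:00–09:30, 12:00–12:30, 13:00–14:00, 16:00–16:30.
Quinn ∩ Grace ∩ Beatriz: 09:15–09:30, 16:15–16:30.
Quinn ∩ Grace ∩ Beatriz ∩ Liang: 16:15–16:30.
Quinn ∩ Grace ∩ Beatriz ∩ Liang ∩ Pablo: 16:15–16:30.
Total common minutes: 15.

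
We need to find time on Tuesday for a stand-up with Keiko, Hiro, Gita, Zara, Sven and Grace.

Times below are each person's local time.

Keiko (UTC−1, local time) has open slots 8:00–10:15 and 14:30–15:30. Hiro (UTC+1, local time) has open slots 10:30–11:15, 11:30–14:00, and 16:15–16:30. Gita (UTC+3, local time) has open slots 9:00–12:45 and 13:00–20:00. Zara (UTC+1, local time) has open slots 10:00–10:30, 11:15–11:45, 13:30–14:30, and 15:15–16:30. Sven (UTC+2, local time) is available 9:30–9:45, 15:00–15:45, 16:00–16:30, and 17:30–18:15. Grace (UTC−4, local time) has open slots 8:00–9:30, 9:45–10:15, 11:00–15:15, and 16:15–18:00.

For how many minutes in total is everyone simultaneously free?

Keiko → UTC: 09:00–11:15, 15:30–16:30.
Hiro → UTC: 09:30–10:15, 10:30–13:00, 15:15–15:30.
Gita → UTC: 06:00–09:45, 10:00–17:00.
Zara → UTC: 09:00–09:30, 10:15–10:45, 12:30–13:30, 14:15–15:30.
Sven → UTC: 07:30–07:45, 13:00–13:45, 14:00–14:30, 15:30–16:15.
Grace → UTC: 12:00–13:30, 13:45–14:15, 15:00–19:15, 20:15–22:00.
Keiko ∩ Hiro: 09:30–10:15, 10:30–11:15.
Keiko ∩ Hiro ∩ Gita: 09:30–09:45, 10:00–10:15, 10:30–11:15.
Keiko ∩ Hiro ∩ Gita ∩ Zara: 10:30–10:45.
Keiko ∩ Hiro ∩ Gita ∩ Zara ∩ Sven: (none).
Keiko ∩ Hiro ∩ Gita ∩ Zara ∩ Sven ∩ Grace: (none).
Total common minutes: 0.

0 minutes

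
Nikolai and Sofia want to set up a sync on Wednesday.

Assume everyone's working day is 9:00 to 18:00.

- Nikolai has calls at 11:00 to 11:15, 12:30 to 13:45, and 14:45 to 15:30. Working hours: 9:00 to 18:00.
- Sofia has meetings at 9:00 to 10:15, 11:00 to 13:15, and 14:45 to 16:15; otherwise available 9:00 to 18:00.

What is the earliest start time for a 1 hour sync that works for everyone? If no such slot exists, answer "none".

Nikolai free within 09:00–18:00: 09:00–11:00, 11:15–12:30, 13:45–14:45, 15:30–18:00.
Sofia free within 09:00–18:00: 10:15–11:00, 13:15–14:45, 16:15–18:00.
Nikolai ∩ Sofia: 10:15–11:00, 13:45–14:45, 16:15–18:00.
Windows ≥ 60 min: 13:45–14:45, 16:15–18:00.
Earliest such window starts at 13:45.

13:45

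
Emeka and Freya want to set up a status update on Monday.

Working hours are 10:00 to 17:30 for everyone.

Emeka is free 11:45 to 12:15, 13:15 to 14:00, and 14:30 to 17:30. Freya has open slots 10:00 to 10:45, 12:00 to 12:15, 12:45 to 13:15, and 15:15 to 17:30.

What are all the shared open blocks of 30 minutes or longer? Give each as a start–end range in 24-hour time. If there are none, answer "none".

15:15–17:30

Emeka ∩ Freya: 12:00–12:15, 15:15–17:30.
Windows ≥ 30 min: 15:15–17:30.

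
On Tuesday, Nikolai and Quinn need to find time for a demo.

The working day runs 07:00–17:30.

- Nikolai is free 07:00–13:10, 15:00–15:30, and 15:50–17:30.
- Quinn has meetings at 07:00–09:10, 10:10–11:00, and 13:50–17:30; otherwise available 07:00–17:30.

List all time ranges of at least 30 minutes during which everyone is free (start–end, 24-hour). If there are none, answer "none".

Quinn free within 07:00–17:30: 09:10–10:10, 11:00–13:50.
Nikolai ∩ Quinn: 09:10–10:10, 11:00–13:10.
Windows ≥ 30 min: 09:10–10:10, 11:00–13:10.

09:10–10:10, 11:00–13:10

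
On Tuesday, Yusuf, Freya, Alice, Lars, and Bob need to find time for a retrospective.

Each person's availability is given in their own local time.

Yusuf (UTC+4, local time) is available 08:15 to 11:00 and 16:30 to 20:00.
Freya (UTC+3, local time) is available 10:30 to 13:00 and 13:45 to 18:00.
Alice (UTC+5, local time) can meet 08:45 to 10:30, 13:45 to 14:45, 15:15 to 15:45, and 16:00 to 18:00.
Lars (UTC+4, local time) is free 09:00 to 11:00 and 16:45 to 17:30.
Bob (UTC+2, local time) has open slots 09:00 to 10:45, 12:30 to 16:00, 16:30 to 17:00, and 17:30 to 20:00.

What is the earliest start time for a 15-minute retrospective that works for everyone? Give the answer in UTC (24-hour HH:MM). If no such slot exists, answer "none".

Yusuf → UTC: 04:15–07:00, 12:30–16:00.
Freya → UTC: 07:30–10:00, 10:45–15:00.
Alice → UTC: 03:45–05:30, 08:45–09:45, 10:15–10:45, 11:00–13:00.
Lars → UTC: 05:00–07:00, 12:45–13:30.
Bob → UTC: 07:00–08:45, 10:30–14:00, 14:30–15:00, 15:30–18:00.
Yusuf ∩ Freya: 12:30–15:00.
Yusuf ∩ Freya ∩ Alice: 12:30–13:00.
Yusuf ∩ Freya ∩ Alice ∩ Lars: 12:45–13:00.
Yusuf ∩ Freya ∩ Alice ∩ Lars ∩ Bob: 12:45–13:00.
Windows ≥ 15 min: 12:45–13:00.
Earliest such window starts at 12:45.

12:45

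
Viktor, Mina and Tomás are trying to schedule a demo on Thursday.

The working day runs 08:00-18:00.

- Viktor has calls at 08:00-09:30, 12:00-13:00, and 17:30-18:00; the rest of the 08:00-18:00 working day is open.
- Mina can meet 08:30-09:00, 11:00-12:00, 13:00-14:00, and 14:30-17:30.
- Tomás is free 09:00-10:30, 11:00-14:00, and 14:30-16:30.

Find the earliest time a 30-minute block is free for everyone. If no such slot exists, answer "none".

Viktor free within 08:00–18:00: 09:30–12:00, 13:00–17:30.
Viktor ∩ Mina: 11:00–12:00, 13:00–14:00, 14:30–17:30.
Viktor ∩ Mina ∩ Tomás: 11:00–12:00, 13:00–14:00, 14:30–16:30.
Windows ≥ 30 min: 11:00–12:00, 13:00–14:00, 14:30–16:30.
Earliest such window starts at 11:00.

11:00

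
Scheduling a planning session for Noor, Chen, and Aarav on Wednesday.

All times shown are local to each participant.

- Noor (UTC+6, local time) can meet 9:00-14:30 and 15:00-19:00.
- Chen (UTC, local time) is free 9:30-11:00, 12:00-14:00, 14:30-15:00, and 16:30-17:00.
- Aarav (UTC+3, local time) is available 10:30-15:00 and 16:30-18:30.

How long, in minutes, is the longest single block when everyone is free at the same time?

Noor → UTC: 03:00–08:30, 09:00–13:00.
Chen → UTC: 09:30–11:00, 12:00–14:00, 14:30–15:00, 16:30–17:00.
Aarav → UTC: 07:30–12:00, 13:30–15:30.
Noor ∩ Chen: 09:30–11:00, 12:00–13:00.
Noor ∩ Chen ∩ Aarav: 09:30–11:00.
Single common window of 90 minutes.

90 minutes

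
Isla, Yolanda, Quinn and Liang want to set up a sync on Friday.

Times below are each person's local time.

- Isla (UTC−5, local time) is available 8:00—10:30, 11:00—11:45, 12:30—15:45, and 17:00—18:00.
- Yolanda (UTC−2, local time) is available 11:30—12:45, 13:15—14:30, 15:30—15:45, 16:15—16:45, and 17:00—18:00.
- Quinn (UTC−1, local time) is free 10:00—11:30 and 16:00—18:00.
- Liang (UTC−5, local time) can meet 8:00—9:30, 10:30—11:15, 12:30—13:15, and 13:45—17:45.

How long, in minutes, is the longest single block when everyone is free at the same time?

Isla → UTC: 13:00–15:30, 16:00–16:45, 17:30–20:45, 22:00–23:00.
Yolanda → UTC: 13:30–14:45, 15:15–16:30, 17:30–17:45, 18:15–18:45, 19:00–20:00.
Quinn → UTC: 11:00–12:30, 17:00–19:00.
Liang → UTC: 13:00–14:30, 15:30–16:15, 17:30–18:15, 18:45–22:45.
Isla ∩ Yolanda: 13:30–14:45, 15:15–15:30, 16:00–16:30, 17:30–17:45, 18:15–18:45, 19:00–20:00.
Isla ∩ Yolanda ∩ Quinn: 17:30–17:45, 18:15–18:45.
Isla ∩ Yolanda ∩ Quinn ∩ Liang: 17:30–17:45.
Single common window of 15 minutes.

15 minutes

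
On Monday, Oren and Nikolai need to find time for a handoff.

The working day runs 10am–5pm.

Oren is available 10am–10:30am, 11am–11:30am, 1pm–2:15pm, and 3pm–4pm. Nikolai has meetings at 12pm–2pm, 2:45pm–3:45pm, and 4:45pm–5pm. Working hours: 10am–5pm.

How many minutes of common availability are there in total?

90 minutes

Nikolai free within 10:00–17:00: 10:00–12:00, 14:00–14:45, 15:45–16:45.
Oren ∩ Nikolai: 10:00–10:30, 11:00–11:30, 14:00–14:15, 15:45–16:00.
Total common minutes: 30 + 30 + 15 + 15 = 90.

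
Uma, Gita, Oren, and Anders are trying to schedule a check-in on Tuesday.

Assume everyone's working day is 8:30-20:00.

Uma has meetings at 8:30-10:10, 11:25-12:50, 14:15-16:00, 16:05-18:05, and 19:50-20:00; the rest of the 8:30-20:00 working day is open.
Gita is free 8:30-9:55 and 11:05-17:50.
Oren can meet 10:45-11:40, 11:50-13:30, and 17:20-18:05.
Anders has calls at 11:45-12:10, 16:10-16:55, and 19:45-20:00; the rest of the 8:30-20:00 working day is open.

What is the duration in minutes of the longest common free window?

40 minutes

Uma free within 08:30–20:00: 10:10–11:25, 12:50–14:15, 16:00–16:05, 18:05–19:50.
Anders free within 08:30–20:00: 08:30–11:45, 12:10–16:10, 16:55–19:45.
Uma ∩ Gita: 11:05–11:25, 12:50–14:15, 16:00–16:05.
Uma ∩ Gita ∩ Oren: 11:05–11:25, 12:50–13:30.
Uma ∩ Gita ∩ Oren ∩ Anders: 11:05–11:25, 12:50–13:30.
Common window lengths: 20, 40 min; longest is 40.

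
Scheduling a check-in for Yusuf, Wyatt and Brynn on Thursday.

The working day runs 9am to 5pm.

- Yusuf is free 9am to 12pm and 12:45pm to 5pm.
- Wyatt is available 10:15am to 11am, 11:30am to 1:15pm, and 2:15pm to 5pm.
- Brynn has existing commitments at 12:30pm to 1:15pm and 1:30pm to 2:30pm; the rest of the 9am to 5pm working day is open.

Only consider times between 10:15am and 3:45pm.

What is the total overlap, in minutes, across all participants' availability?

Brynn free within 09:00–17:00: 09:00–12:30, 13:15–13:30, 14:30–17:00.
Yusuf ∩ Wyatt: 10:15–11:00, 11:30–12:00, 12:45–13:15, 14:15–17:00.
Yusuf ∩ Wyatt ∩ Brynn: 10:15–11:00, 11:30–12:00, 14:30–17:00.
Restricted to 10:15–15:45: 10:15–11:00, 11:30–12:00, 14:30–15:45.
Total common minutes: 45 + 30 + 75 = 150.

150 minutes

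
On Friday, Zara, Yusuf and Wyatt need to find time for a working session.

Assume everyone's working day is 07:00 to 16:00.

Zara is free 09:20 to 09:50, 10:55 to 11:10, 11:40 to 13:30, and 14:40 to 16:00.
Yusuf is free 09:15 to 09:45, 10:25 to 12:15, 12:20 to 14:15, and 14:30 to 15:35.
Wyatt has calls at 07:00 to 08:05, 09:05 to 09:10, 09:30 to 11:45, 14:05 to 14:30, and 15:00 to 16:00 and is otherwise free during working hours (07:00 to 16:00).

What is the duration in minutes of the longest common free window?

Wyatt free within 07:00–16:00: 08:05–09:05, 09:10–09:30, 11:45–14:05, 14:30–15:00.
Zara ∩ Yusuf: 09:20–09:45, 10:55–11:10, 11:40–12:15, 12:20–13:30, 14:40–15:35.
Zara ∩ Yusuf ∩ Wyatt: 09:20–09:30, 11:45–12:15, 12:20–13:30, 14:40–15:00.
Common window lengths: 10, 30, 70, 20 min; longest is 70.

70 minutes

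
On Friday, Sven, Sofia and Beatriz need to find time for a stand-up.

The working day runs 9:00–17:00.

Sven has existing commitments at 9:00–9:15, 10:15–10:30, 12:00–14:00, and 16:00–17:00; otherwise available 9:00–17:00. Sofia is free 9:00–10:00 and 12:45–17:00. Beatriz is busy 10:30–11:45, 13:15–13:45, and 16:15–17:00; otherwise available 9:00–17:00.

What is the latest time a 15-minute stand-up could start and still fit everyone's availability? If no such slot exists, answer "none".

15:45

Sven free within 09:00–17:00: 09:15–10:15, 10:30–12:00, 14:00–16:00.
Beatriz free within 09:00–17:00: 09:00–10:30, 11:45–13:15, 13:45–16:15.
Sven ∩ Sofia: 09:15–10:00, 14:00–16:00.
Sven ∩ Sofia ∩ Beatriz: 09:15–10:00, 14:00–16:00.
Windows ≥ 15 min: 09:15–10:00, 14:00–16:00.
Latest start in the last window 14:00–16:00 is 16:00 − 15 min = 15:45.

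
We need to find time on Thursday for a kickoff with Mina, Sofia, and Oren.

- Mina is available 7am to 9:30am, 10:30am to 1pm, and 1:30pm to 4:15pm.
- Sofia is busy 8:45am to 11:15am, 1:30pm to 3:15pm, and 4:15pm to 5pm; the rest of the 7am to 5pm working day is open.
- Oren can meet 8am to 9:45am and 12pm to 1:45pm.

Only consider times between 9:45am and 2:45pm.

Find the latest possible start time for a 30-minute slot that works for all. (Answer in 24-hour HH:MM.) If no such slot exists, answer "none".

Sofia free within 07:00–17:00: 07:00–08:45, 11:15–13:30, 15:15–16:15.
Mina ∩ Sofia: 07:00–08:45, 11:15–13:00, 15:15–16:15.
Mina ∩ Sofia ∩ Oren: 08:00–08:45, 12:00–13:00.
Restricted to 09:45–14:45: 12:00–13:00.
Windows ≥ 30 min: 12:00–13:00.
Latest start in the last window 12:00–13:00 is 13:00 − 30 min = 12:30.

12:30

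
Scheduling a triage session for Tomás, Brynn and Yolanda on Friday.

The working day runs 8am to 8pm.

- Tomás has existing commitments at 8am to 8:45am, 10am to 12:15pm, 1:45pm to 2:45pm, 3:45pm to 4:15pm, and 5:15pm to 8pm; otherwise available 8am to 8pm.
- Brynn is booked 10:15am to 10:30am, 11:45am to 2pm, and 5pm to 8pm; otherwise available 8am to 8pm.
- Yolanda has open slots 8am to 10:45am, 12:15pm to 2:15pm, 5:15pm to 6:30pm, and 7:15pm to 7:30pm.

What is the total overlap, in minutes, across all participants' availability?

75 minutes

Tomás free within 08:00–20:00: 08:45–10:00, 12:15–13:45, 14:45–15:45, 16:15–17:15.
Brynn free within 08:00–20:00: 08:00–10:15, 10:30–11:45, 14:00–17:00.
Tomás ∩ Brynn: 08:45–10:00, 14:45–15:45, 16:15–17:00.
Tomás ∩ Brynn ∩ Yolanda: 08:45–10:00.
Total common minutes: 75.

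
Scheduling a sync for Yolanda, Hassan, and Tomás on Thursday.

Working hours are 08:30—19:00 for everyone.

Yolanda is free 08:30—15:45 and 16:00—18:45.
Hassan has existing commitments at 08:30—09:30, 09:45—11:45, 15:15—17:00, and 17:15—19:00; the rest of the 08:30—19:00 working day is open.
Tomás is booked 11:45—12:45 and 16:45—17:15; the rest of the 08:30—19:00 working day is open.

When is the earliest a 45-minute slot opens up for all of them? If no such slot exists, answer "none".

12:45

Hassan free within 08:30–19:00: 09:30–09:45, 11:45–15:15, 17:00–17:15.
Tomás free within 08:30–19:00: 08:30–11:45, 12:45–16:45, 17:15–19:00.
Yolanda ∩ Hassan: 09:30–09:45, 11:45–15:15, 17:00–17:15.
Yolanda ∩ Hassan ∩ Tomás: 09:30–09:45, 12:45–15:15.
Windows ≥ 45 min: 12:45–15:15.
Earliest such window starts at 12:45.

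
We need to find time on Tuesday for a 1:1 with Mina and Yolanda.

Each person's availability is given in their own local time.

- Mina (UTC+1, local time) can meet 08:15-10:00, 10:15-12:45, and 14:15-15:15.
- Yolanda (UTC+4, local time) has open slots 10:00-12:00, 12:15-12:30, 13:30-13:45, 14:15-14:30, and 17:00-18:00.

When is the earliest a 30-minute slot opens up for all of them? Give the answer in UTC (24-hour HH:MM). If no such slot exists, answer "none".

07:15

Mina → UTC: 07:15–09:00, 09:15–11:45, 13:15–14:15.
Yolanda → UTC: 06:00–08:00, 08:15–08:30, 09:30–09:45, 10:15–10:30, 13:00–14:00.
Mina ∩ Yolanda: 07:15–08:00, 08:15–08:30, 09:30–09:45, 10:15–10:30, 13:15–14:00.
Windows ≥ 30 min: 07:15–08:00, 13:15–14:00.
Earliest such window starts at 07:15.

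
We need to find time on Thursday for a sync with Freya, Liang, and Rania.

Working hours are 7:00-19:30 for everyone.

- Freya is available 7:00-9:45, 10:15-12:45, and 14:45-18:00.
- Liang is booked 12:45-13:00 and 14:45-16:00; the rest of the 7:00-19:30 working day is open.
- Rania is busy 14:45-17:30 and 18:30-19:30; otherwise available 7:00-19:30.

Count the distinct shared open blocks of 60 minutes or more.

Liang free within 07:00–19:30: 07:00–12:45, 13:00–14:45, 16:00–19:30.
Rania free within 07:00–19:30: 07:00–14:45, 17:30–18:30.
Freya ∩ Liang: 07:00–09:45, 10:15–12:45, 16:00–18:00.
Freya ∩ Liang ∩ Rania: 07:00–09:45, 10:15–12:45, 17:30–18:00.
Windows ≥ 60 min: 07:00–09:45, 10:15–12:45.
That's 2 windows.

2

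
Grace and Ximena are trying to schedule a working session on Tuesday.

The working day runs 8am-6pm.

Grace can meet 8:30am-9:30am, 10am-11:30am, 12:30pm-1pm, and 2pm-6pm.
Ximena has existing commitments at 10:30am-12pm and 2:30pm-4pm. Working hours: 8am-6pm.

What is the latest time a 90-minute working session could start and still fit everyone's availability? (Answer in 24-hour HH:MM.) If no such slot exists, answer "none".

Ximena free within 08:00–18:00: 08:00–10:30, 12:00–14:30, 16:00–18:00.
Grace ∩ Ximena: 08:30–09:30, 10:00–10:30, 12:30–13:00, 14:00–14:30, 16:00–18:00.
Windows ≥ 90 min: 16:00–18:00.
Latest start in the last window 16:00–18:00 is 18:00 − 90 min = 16:30.

16:30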